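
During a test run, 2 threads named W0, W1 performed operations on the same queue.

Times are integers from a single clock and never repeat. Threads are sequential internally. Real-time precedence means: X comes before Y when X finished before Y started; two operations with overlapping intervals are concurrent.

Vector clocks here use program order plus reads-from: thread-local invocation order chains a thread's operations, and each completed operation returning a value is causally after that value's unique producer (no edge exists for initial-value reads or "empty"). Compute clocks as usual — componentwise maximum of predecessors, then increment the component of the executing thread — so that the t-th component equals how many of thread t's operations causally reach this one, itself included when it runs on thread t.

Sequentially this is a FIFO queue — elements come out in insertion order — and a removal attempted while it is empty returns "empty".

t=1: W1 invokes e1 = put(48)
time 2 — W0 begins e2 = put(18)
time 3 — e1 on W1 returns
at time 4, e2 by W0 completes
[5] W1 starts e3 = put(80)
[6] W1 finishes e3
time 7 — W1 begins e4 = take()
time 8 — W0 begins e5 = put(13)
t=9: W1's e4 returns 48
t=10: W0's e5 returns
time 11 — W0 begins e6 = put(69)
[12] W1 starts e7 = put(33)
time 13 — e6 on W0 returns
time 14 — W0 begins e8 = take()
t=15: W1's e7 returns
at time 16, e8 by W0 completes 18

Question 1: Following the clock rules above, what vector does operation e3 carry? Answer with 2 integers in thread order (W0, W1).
Answer: (0, 2)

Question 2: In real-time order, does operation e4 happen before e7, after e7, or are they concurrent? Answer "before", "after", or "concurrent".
Answer: before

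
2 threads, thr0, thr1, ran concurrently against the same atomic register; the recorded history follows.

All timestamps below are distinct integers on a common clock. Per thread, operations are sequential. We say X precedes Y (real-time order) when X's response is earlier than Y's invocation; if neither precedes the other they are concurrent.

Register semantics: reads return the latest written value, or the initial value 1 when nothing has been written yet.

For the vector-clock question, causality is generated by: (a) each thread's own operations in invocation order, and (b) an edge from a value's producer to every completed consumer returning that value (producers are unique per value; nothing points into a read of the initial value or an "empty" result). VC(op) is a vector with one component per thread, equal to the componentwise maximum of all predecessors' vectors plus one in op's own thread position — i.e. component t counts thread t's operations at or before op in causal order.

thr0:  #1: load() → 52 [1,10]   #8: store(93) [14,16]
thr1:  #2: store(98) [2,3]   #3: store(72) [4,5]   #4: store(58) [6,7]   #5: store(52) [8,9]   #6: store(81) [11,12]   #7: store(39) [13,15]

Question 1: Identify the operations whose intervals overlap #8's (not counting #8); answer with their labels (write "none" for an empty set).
#7

overlap test against #8 [14,16]: concurrent iff the interval meets 14..16
#1 [1,10]: before
#2 [2,3]: before
#3 [4,5]: before
#4 [6,7]: before
#5 [8,9]: before
#6 [11,12]: before
#7 [13,15]: concurrent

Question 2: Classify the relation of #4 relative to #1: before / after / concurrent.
concurrent

#4 spans [6,7], #1 spans [1,10]
the intervals overlap in both directions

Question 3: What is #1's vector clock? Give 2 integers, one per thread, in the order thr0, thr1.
(1, 4)

no predecessors for #2 (invoked 2): thr1 increments from zero → (0, 1)
#3, invoked 4, takes VC(#2)=(0, 1) under max, adds 1 for thr1 → (0, 2)
#4, invoked 6, takes VC(#3)=(0, 2) under max, adds 1 for thr1 → (0, 3)
#5, invoked 8, takes VC(#4)=(0, 3) under max, adds 1 for thr1 → (0, 4)
#6, invoked 11, takes VC(#5)=(0, 4) under max, adds 1 for thr1 → (0, 5)
#1, invoked 1, takes VC(#5)=(0, 4) under max, adds 1 for thr0 → (1, 4)
#7, invoked 13, takes VC(#6)=(0, 5) under max, adds 1 for thr1 → (0, 6)
#8, invoked 14, takes VC(#1)=(1, 4) under max, adds 1 for thr0 → (2, 4)
target: VC(#1) = (1, 4)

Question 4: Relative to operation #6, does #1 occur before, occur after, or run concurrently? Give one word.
before

#1 spans [1,10], #6 spans [11,12]
resp(#1)=10 < inv(#6)=11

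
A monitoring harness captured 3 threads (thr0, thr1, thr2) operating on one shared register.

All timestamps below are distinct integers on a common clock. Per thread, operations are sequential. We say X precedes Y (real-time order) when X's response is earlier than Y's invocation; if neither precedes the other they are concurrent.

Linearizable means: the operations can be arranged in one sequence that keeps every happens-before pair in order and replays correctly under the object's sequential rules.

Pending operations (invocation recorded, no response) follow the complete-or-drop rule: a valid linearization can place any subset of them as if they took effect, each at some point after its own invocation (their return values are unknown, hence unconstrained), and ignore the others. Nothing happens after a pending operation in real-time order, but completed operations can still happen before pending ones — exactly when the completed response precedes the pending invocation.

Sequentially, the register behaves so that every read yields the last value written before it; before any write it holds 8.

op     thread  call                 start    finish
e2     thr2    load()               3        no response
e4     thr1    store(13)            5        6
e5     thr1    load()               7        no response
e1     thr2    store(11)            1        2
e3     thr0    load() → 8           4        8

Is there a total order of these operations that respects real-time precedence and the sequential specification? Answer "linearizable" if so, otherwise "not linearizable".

already the first 8 events (up to e3's response at time 8) admit no linearization; the first 7 still do
real-time-consistent orders of the 3 completed operations: 2 — all fail the register replay
every completion of the 2 pending operations (e2, e5) was checked; none linearizes
one such order, e1, e3, e4 (pending dropped), breaks at step 2 where e3 load() → 8 is illegal
one such order, e1, e4, e3 (pending dropped), breaks at step 3 where e3 load() → 8 is illegal

not linearizable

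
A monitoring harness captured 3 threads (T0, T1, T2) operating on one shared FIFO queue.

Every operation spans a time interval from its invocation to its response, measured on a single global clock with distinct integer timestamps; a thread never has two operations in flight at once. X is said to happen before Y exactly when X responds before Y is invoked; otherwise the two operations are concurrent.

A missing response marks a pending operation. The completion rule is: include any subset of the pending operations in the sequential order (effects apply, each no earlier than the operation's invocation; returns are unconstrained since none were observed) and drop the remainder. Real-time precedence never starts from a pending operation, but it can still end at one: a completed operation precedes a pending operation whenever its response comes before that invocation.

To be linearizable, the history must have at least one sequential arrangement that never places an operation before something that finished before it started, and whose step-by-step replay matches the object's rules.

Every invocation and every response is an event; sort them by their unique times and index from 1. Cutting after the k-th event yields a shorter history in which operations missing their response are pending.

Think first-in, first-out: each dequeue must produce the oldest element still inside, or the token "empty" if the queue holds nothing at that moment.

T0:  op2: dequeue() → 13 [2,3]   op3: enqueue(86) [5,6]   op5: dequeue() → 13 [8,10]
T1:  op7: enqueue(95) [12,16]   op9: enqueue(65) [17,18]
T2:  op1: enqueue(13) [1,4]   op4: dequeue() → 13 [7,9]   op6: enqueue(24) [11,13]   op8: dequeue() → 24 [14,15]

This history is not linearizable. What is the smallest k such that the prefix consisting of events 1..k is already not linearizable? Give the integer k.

events 1..8 are still linearizable — one witness is op1, op2, op3:
1. op1 enqueue(13), leaving queue <13>
2. op2 dequeue() → 13, leaving queue <>
3. op3 enqueue(86), leaving queue <86>
once event 9 joins (op4's response, time 9), exhaustive search finds no witness
including or dropping the 1 pending operation (op5) in any combination fails
take op1, op2, op3, op4 (pending dropped): step 4 already fails, because op4 dequeue() → 13 cannot occur there
take op2, op1, op3, op4 (pending dropped): step 1 already fails, because op2 dequeue() → 13 cannot occur there

9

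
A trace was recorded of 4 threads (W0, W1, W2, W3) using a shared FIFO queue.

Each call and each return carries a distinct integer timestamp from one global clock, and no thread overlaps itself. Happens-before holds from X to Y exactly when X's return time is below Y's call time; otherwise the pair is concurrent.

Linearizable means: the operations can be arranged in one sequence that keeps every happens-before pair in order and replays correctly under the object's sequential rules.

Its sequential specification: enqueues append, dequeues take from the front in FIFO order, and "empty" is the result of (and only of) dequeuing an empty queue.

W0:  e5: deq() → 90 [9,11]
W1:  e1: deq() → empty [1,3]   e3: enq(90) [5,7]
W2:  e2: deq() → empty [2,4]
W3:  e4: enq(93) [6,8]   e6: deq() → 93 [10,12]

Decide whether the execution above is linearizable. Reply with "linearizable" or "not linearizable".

one valid linearization: e1, e2, e3, e4, e5, e6
step 1: e1 deq() → empty — queue <>
step 2: e2 deq() → empty — queue <>
step 3: e3 enq(90) — queue <90>
step 4: e4 enq(93) — queue <90,93>
step 5: e5 deq() → 90 — queue <93>
step 6: e6 deq() → 93 — queue <>

linearizable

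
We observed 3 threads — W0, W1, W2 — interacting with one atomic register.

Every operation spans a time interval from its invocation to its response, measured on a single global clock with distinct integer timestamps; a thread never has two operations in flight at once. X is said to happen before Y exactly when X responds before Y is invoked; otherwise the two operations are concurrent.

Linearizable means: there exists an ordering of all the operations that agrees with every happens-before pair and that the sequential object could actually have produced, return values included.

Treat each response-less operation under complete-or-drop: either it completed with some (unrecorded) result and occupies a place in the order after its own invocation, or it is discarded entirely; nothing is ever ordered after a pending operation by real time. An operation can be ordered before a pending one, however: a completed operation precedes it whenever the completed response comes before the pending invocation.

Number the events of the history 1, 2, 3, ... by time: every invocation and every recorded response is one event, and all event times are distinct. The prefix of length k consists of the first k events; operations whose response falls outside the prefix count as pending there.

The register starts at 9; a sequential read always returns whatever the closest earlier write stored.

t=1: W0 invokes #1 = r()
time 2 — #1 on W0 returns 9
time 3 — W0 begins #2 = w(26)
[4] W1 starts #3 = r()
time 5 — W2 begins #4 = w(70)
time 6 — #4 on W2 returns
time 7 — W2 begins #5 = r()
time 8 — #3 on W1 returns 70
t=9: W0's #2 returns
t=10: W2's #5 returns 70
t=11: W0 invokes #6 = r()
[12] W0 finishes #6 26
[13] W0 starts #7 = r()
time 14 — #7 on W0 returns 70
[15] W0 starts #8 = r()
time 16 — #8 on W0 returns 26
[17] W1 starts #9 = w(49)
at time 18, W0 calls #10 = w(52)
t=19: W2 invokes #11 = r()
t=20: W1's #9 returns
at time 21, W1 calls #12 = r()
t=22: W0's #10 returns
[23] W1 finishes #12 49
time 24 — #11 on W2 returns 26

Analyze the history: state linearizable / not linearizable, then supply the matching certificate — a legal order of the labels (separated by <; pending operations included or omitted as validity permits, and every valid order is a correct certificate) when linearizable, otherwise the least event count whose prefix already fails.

not linearizable — minimal violating prefix: 14 events

prefix check: 1..13 passes, 1..14 fails once #7's time-14 response joins
the 7 completed operations admit 12 real-time orders; each fails the atomic register replay
take #1, #2, #3, #4, #5, #6, #7: step 3 already fails, because #3 r() → 70 cannot occur there
take #1, #2, #4, #3, #5, #6, #7: step 6 already fails, because #6 r() → 26 cannot occur there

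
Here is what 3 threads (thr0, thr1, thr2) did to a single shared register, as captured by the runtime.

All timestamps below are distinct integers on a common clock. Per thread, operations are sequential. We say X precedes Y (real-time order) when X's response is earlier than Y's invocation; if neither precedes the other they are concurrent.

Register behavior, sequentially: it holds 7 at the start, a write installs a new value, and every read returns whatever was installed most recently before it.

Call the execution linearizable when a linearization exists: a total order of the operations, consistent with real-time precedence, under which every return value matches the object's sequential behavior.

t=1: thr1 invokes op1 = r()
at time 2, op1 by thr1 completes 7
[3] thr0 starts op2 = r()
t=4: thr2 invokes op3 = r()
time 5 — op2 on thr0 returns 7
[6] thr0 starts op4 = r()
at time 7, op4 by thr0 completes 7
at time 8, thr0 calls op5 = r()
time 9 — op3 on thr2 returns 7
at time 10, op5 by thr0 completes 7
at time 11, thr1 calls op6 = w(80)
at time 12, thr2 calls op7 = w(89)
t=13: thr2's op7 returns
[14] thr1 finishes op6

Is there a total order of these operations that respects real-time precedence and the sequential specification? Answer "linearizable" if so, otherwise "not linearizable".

linearizable

witness order: op1, op2, op3, op4, op5, op6, op7
after step 1 (op1 r() → 7): value 7
after step 2 (op2 r() → 7): value 7
after step 3 (op3 r() → 7): value 7
after step 4 (op4 r() → 7): value 7
after step 5 (op5 r() → 7): value 7
after step 6 (op6 w(80)): value 80
after step 7 (op7 w(89)): value 89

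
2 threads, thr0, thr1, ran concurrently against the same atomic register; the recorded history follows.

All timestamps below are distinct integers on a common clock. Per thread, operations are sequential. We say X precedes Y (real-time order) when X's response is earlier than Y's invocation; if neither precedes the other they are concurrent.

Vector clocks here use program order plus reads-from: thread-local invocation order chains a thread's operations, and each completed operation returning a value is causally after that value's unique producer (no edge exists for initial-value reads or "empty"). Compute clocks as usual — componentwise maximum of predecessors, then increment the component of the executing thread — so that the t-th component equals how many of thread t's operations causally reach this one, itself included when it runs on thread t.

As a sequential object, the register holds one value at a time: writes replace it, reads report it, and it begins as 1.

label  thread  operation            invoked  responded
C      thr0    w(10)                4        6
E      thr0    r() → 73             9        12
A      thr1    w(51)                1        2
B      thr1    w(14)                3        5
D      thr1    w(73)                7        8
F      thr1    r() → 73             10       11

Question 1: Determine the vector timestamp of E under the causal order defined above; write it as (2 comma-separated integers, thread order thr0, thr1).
Answer: (2, 3)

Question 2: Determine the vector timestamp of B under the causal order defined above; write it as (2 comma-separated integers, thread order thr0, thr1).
Answer: (0, 2)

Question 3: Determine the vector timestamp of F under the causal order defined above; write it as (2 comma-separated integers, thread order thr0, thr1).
Answer: (0, 4)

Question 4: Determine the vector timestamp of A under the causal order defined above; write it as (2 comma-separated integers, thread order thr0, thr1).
Answer: (0, 1)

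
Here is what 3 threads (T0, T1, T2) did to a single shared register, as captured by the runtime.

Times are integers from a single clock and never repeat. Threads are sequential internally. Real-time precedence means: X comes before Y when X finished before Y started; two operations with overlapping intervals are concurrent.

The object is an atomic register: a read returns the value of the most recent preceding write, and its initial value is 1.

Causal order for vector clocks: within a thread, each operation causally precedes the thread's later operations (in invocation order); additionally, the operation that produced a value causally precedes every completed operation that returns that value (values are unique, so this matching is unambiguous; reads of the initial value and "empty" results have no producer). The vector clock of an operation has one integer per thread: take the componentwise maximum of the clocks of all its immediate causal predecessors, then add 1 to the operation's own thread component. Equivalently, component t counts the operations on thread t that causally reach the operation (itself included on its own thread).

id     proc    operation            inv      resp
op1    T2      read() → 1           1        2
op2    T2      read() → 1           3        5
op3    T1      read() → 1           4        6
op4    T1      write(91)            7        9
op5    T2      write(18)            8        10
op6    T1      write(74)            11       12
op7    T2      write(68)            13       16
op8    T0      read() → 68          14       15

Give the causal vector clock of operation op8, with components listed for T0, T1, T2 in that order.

invoked at 1, op1 has no predecessors; its own T2 bump gives (0, 0, 1)
invoked at 4, op3 has no predecessors; its own T1 bump gives (0, 1, 0)
invoked at 3, op2 merges VC(op1)=(0, 0, 1) and bumps T2's slot → (0, 0, 2)
invoked at 7, op4 merges VC(op3)=(0, 1, 0) and bumps T1's slot → (0, 2, 0)
invoked at 8, op5 merges VC(op2)=(0, 0, 2) and bumps T2's slot → (0, 0, 3)
invoked at 11, op6 merges VC(op4)=(0, 2, 0) and bumps T1's slot → (0, 3, 0)
invoked at 13, op7 merges VC(op5)=(0, 0, 3) and bumps T2's slot → (0, 0, 4)
invoked at 14, op8 merges VC(op7)=(0, 0, 4) and bumps T0's slot → (1, 0, 4)
target: VC(op8) = (1, 0, 4)

(1, 0, 4)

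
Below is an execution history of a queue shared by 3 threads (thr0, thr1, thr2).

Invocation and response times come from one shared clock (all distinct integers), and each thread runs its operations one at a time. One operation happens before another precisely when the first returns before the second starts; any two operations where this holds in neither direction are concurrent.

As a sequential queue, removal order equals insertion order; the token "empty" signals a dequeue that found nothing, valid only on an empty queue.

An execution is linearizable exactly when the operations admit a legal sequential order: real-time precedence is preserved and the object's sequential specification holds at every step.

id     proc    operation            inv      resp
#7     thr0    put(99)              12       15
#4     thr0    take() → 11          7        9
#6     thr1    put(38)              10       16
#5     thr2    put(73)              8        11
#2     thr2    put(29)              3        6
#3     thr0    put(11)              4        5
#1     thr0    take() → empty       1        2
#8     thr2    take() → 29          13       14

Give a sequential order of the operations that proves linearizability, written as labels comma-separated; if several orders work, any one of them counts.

#1, #3, #2, #4, #5, #6, #7, #8

after step 1 (#1 take() → empty): queue <>
after step 2 (#3 put(11)): queue <11>
after step 3 (#2 put(29)): queue <11,29>
after step 4 (#4 take() → 11): queue <29>
after step 5 (#5 put(73)): queue <29,73>
after step 6 (#6 put(38)): queue <29,73,38>
after step 7 (#7 put(99)): queue <29,73,38,99>
after step 8 (#8 take() → 29): queue <73,38,99>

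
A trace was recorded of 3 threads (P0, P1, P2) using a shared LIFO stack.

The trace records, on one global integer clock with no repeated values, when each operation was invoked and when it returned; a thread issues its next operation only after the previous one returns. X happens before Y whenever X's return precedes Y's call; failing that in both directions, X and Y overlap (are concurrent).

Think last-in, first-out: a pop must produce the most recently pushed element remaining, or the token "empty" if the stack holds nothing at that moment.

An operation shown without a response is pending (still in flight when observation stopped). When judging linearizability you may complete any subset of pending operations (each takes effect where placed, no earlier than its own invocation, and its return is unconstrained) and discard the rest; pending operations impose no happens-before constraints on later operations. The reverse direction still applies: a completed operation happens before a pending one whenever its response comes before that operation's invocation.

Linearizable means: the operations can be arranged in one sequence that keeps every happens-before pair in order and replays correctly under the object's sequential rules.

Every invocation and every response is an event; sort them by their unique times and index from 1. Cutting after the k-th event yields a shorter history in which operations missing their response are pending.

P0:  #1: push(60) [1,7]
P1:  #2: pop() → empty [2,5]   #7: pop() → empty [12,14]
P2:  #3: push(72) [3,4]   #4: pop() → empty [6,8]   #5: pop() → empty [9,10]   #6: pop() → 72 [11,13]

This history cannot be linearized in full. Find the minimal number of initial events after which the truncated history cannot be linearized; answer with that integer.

events 1..7 are still linearizable — one witness is #2, #1, #3:
step 1: #2 pop() → empty — stack <>
step 2: #1 push(60) — stack <60>
step 3: #3 push(72) — stack <60,72>
once event 8 joins (#4's response, time 8), exhaustive search finds no witness
sample order #1, #2, #3, #4 stalls at step 2 — #2 pop() → empty has no legal effect
sample order #1, #3, #2, #4 stalls at step 3 — #2 pop() → empty has no legal effect

8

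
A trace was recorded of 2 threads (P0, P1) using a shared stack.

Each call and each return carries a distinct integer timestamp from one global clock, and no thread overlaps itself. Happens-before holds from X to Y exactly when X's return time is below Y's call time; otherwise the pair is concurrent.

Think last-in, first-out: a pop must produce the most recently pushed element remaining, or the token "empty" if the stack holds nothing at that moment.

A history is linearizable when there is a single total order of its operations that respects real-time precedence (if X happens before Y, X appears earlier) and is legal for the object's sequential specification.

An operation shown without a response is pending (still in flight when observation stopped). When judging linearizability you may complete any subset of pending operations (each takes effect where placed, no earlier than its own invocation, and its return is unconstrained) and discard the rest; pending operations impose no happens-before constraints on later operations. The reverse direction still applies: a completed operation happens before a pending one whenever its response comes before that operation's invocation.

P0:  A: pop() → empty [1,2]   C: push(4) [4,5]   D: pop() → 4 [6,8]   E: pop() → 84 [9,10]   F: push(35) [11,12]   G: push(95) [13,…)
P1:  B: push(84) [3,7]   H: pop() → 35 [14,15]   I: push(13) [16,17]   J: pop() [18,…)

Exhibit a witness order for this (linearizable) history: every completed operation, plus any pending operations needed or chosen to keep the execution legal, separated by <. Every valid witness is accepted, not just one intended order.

after step 1 (A pop() → empty): stack <>
after step 2 (B push(84)): stack <84>
after step 3 (C push(4)): stack <84,4>
after step 4 (D pop() → 4): stack <84>
after step 5 (E pop() → 84): stack <>
after step 6 (F push(35)): stack <35>
after step 7 (H pop() → 35): stack <>
after step 8 (G push(95) (pending, included)): stack <95>
after step 9 (I push(13)): stack <95,13>

A < B < C < D < E < F < H < G < I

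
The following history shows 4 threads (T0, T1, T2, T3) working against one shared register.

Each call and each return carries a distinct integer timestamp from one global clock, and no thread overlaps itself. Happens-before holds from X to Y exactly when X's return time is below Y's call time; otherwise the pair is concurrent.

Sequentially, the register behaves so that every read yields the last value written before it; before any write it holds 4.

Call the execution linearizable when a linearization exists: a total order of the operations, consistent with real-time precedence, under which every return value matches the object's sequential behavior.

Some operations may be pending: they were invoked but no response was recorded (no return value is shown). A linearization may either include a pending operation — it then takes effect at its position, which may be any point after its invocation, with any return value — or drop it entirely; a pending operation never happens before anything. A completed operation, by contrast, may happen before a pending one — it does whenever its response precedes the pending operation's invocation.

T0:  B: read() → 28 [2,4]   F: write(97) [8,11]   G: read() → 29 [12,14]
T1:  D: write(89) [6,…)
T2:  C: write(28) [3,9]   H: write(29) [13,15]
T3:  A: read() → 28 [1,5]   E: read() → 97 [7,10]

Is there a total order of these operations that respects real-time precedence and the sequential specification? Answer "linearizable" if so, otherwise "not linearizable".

linearizable

one valid linearization: C, A, B, D, F, E, H, G
after step 1 (C write(28)): value 28
after step 2 (A read() → 28): value 28
after step 3 (B read() → 28): value 28
after step 4 (D write(89) (pending, included)): value 89
after step 5 (F write(97)): value 97
after step 6 (E read() → 97): value 97
after step 7 (H write(29)): value 29
after step 8 (G read() → 29): value 29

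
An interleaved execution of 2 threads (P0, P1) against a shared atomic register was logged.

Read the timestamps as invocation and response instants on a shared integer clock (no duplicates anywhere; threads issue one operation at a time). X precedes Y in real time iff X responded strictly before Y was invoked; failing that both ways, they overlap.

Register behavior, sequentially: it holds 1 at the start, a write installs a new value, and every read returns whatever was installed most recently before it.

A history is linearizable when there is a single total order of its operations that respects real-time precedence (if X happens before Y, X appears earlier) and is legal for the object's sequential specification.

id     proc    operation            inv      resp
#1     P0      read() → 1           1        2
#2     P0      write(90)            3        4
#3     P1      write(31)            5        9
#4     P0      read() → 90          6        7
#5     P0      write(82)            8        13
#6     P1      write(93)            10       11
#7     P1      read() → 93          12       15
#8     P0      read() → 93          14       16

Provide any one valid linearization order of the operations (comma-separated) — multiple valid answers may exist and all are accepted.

1. #1 read() → 1, leaving value 1
2. #2 write(90), leaving value 90
3. #4 read() → 90, leaving value 90
4. #3 write(31), leaving value 31
5. #5 write(82), leaving value 82
6. #6 write(93), leaving value 93
7. #7 read() → 93, leaving value 93
8. #8 read() → 93, leaving value 93

#1, #2, #4, #3, #5, #6, #7, #8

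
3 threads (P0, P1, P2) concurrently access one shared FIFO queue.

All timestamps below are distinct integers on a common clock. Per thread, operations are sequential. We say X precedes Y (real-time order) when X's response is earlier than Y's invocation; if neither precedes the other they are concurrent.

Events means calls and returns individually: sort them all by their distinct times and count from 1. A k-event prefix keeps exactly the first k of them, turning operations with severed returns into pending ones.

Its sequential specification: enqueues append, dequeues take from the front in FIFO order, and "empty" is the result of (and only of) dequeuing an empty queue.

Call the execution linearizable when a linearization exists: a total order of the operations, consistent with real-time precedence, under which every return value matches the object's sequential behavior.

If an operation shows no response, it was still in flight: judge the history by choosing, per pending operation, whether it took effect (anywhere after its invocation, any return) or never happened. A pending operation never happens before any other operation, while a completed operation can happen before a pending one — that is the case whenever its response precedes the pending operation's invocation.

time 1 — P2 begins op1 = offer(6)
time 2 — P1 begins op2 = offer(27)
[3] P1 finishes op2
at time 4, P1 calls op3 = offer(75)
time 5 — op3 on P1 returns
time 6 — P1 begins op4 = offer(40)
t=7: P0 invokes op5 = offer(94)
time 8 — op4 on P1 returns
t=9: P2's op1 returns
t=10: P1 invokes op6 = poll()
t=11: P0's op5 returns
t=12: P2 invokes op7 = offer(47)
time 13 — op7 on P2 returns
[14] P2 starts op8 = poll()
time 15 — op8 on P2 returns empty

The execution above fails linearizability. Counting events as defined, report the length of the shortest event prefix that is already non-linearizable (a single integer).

events 1..14 are linearizable; a witness order is op1, op2, op3, op4, op5, op6, op7:
1. op1 offer(6), leaving queue <6>
2. op2 offer(27), leaving queue <6,27>
3. op3 offer(75), leaving queue <6,27,75>
4. op4 offer(40), leaving queue <6,27,75,40>
5. op5 offer(94), leaving queue <6,27,75,40,94>
6. op6 poll() (pending, included), leaving queue <27,75,40,94>
7. op7 offer(47), leaving queue <27,75,40,94,47>
include event 15 — op8 responding at 15 — and every candidate order breaks
include/drop combinations of the 1 pending operation (op6) were all tried; none helps
take op1, op2, op3, op4, op5, op7, op8 (pending dropped): step 7 already fails, because op8 poll() → empty cannot occur there
take op1, op2, op3, op5, op4, op7, op8 (pending dropped): step 7 already fails, because op8 poll() → empty cannot occur there

15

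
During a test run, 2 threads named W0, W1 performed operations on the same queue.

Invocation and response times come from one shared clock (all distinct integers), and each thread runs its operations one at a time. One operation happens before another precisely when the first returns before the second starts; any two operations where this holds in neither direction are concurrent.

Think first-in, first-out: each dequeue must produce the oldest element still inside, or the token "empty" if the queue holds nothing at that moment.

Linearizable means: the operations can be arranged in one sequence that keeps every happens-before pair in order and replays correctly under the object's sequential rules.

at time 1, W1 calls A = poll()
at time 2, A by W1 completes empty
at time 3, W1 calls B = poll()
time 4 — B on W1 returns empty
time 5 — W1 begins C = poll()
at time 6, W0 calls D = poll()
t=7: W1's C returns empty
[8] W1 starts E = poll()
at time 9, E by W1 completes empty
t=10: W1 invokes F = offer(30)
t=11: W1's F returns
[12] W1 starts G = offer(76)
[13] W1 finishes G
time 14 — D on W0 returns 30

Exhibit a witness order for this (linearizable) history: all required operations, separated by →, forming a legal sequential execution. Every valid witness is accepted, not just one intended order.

after step 1 (A poll() → empty): queue <>
after step 2 (B poll() → empty): queue <>
after step 3 (C poll() → empty): queue <>
after step 4 (E poll() → empty): queue <>
after step 5 (F offer(30)): queue <30>
after step 6 (D poll() → 30): queue <>
after step 7 (G offer(76)): queue <76>

A → B → C → E → F → D → G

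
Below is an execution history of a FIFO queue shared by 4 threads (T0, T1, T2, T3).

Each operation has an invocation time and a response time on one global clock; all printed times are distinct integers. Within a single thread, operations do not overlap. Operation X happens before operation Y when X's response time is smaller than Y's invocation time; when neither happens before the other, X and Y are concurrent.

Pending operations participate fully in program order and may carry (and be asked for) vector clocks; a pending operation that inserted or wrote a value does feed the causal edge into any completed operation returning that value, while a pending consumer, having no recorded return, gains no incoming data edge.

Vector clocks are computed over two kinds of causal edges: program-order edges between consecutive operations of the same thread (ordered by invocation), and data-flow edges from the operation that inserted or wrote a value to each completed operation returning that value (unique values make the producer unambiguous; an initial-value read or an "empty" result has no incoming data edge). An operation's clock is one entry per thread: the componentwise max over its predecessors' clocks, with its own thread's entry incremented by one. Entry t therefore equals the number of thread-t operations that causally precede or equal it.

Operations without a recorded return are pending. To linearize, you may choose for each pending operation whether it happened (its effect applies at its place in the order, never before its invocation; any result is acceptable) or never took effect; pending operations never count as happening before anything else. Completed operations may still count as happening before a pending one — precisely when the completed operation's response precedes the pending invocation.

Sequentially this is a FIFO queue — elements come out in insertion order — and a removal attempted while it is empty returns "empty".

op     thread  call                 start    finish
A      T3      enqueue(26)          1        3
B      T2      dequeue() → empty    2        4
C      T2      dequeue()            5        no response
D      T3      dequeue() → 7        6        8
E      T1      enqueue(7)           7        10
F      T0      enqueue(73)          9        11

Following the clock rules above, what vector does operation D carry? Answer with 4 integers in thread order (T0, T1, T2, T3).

(0, 1, 0, 2)

A, invoked 1, has no incoming edges; only T3's bump applies → (0, 0, 0, 1)
B, invoked 2, has no incoming edges; only T2's bump applies → (0, 0, 1, 0)
E, invoked 7, has no incoming edges; only T1's bump applies → (0, 1, 0, 0)
F, invoked 9, has no incoming edges; only T0's bump applies → (1, 0, 0, 0)
merge at C (invoked 5): VC(B)=(0, 0, 1, 0), own-thread bump on T2 → (0, 0, 2, 0)
merge at D (invoked 6): VC(A)=(0, 0, 0, 1), VC(E)=(0, 1, 0, 0), own-thread bump on T3 → (0, 1, 0, 2)
target: VC(D) = (0, 1, 0, 2)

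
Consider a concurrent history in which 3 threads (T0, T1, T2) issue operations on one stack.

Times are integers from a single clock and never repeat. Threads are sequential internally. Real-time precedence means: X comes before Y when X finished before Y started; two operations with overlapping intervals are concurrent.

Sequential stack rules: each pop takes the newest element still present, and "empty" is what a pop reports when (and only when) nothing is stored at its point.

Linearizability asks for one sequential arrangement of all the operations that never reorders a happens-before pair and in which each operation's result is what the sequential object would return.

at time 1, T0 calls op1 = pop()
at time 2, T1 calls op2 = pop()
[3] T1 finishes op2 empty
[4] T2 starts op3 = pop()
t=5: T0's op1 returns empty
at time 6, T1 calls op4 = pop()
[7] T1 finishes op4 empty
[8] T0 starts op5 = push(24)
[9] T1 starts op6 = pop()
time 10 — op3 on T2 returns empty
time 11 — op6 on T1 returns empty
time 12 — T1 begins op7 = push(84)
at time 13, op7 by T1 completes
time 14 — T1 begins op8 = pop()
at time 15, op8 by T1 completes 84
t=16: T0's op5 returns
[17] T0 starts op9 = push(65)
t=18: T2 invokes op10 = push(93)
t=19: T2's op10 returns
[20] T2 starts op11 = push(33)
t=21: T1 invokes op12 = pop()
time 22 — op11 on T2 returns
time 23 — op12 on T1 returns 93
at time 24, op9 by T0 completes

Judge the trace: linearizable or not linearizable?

linearizable

one valid linearization: op1, op2, op3, op4, op6, op5, op7, op8, op9, op10, op12, op11
1. op1 pop() → empty, leaving stack <>
2. op2 pop() → empty, leaving stack <>
3. op3 pop() → empty, leaving stack <>
4. op4 pop() → empty, leaving stack <>
5. op6 pop() → empty, leaving stack <>
6. op5 push(24), leaving stack <24>
7. op7 push(84), leaving stack <24,84>
8. op8 pop() → 84, leaving stack <24>
9. op9 push(65), leaving stack <24,65>
10. op10 push(93), leaving stack <24,65,93>
11. op12 pop() → 93, leaving stack <24,65>
12. op11 push(33), leaving stack <24,65,33>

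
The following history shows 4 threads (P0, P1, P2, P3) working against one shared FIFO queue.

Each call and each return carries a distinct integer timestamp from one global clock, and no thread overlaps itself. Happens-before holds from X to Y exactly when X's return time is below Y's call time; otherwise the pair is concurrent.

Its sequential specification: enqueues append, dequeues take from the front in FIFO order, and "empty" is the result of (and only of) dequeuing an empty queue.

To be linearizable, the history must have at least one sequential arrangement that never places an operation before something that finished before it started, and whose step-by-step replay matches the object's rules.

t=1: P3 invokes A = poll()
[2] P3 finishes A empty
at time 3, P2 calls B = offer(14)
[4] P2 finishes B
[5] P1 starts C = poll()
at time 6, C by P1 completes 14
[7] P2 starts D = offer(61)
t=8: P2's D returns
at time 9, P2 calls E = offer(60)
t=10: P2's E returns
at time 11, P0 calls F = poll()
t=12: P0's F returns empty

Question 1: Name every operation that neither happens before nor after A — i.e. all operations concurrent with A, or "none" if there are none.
concurrent with A ([1,2]): every op whose interval crosses 1..2
B [3,4]: after
C [5,6]: after
D [7,8]: after
E [9,10]: after
F [11,12]: after

none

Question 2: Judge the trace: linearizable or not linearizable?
cut after 11 events: linearizable; cut after 12 events (F responds, time 12): not linearizable
one real-time candidate order over the 6 completed operations — the FIFO queue replay rejects it
sample order A, B, C, D, E, F stalls at step 6 — F poll() → empty has no legal effect

not linearizable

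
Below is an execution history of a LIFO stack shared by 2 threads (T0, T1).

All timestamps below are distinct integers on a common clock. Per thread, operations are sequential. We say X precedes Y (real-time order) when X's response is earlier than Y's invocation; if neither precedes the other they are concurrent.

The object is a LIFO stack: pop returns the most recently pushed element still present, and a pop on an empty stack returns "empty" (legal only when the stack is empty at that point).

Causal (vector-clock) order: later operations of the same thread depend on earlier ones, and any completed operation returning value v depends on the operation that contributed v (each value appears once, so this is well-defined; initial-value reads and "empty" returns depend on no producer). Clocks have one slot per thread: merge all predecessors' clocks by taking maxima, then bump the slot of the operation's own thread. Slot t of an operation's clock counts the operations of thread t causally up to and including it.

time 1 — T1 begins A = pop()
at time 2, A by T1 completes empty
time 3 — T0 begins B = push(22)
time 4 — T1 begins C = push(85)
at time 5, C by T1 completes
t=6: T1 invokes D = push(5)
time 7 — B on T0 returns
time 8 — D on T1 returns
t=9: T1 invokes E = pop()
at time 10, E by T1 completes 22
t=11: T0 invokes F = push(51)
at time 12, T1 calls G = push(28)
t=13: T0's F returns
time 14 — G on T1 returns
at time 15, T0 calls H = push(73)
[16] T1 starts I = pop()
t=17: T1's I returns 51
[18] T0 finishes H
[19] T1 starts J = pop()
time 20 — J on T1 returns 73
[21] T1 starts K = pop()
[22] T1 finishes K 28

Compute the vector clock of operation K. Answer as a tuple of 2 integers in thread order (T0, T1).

A, invoked 1, has no incoming edges; only T1's bump applies → (0, 1)
B, invoked 3, has no incoming edges; only T0's bump applies → (1, 0)
from VC(A)=(0, 1), C (invoked 4) maxes components and bumps T1 → (0, 2)
from VC(B)=(1, 0), F (invoked 11) maxes components and bumps T0 → (2, 0)
from VC(C)=(0, 2), D (invoked 6) maxes components and bumps T1 → (0, 3)
from VC(F)=(2, 0), H (invoked 15) maxes components and bumps T0 → (3, 0)
from VC(B)=(1, 0), VC(D)=(0, 3), E (invoked 9) maxes components and bumps T1 → (1, 4)
from VC(E)=(1, 4), G (invoked 12) maxes components and bumps T1 → (1, 5)
from VC(F)=(2, 0), VC(G)=(1, 5), I (invoked 16) maxes components and bumps T1 → (2, 6)
from VC(H)=(3, 0), VC(I)=(2, 6), J (invoked 19) maxes components and bumps T1 → (3, 7)
from VC(G)=(1, 5), VC(J)=(3, 7), K (invoked 21) maxes components and bumps T1 → (3, 8)
target: VC(K) = (3, 8)

(3, 8)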